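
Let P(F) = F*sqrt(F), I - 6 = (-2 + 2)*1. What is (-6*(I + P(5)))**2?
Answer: 5796 + 2160*sqrt(5) ≈ 10626.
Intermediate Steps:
I = 6 (I = 6 + (-2 + 2)*1 = 6 + 0*1 = 6 + 0 = 6)
P(F) = F**(3/2)
(-6*(I + P(5)))**2 = (-6*(6 + 5**(3/2)))**2 = (-6*(6 + 5*sqrt(5)))**2 = (-36 - 30*sqrt(5))**2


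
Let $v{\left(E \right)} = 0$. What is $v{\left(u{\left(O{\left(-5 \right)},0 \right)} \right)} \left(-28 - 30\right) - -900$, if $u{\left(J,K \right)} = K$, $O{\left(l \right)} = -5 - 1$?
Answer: $900$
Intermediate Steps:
$O{\left(l \right)} = -6$ ($O{\left(l \right)} = -5 - 1 = -6$)
$v{\left(u{\left(O{\left(-5 \right)},0 \right)} \right)} \left(-28 - 30\right) - -900 = 0 \left(-28 - 30\right) - -900 = 0 \left(-58\right) + 900 = 0 + 900 = 900$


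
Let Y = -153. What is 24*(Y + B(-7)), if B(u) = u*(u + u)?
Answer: -1320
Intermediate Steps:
B(u) = 2*u² (B(u) = u*(2*u) = 2*u²)
24*(Y + B(-7)) = 24*(-153 + 2*(-7)²) = 24*(-153 + 2*49) = 24*(-153 + 98) = 24*(-55) = -1320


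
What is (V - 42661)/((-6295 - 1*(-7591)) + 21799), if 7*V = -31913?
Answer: -9444/4619 ≈ -2.0446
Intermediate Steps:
V = -4559 (V = (⅐)*(-31913) = -4559)
(V - 42661)/((-6295 - 1*(-7591)) + 21799) = (-4559 - 42661)/((-6295 - 1*(-7591)) + 21799) = -47220/((-6295 + 7591) + 21799) = -47220/(1296 + 21799) = -47220/23095 = -47220*1/23095 = -9444/4619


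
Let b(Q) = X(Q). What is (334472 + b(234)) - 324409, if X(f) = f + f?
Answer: 10531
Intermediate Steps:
X(f) = 2*f
b(Q) = 2*Q
(334472 + b(234)) - 324409 = (334472 + 2*234) - 324409 = (334472 + 468) - 324409 = 334940 - 324409 = 10531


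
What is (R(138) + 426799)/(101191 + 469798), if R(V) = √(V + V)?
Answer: 426799/570989 + 2*√69/570989 ≈ 0.74750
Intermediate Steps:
R(V) = √2*√V (R(V) = √(2*V) = √2*√V)
(R(138) + 426799)/(101191 + 469798) = (√2*√138 + 426799)/(101191 + 469798) = (2*√69 + 426799)/570989 = (426799 + 2*√69)*(1/570989) = 426799/570989 + 2*√69/570989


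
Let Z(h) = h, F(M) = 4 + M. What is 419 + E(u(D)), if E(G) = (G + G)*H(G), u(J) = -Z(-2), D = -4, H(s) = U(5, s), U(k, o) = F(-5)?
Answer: 415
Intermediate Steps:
U(k, o) = -1 (U(k, o) = 4 - 5 = -1)
H(s) = -1
u(J) = 2 (u(J) = -1*(-2) = 2)
E(G) = -2*G (E(G) = (G + G)*(-1) = (2*G)*(-1) = -2*G)
419 + E(u(D)) = 419 - 2*2 = 419 - 4 = 415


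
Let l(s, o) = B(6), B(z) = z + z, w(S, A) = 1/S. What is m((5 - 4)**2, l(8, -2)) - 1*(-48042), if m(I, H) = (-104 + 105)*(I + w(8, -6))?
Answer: 384345/8 ≈ 48043.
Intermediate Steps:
B(z) = 2*z
l(s, o) = 12 (l(s, o) = 2*6 = 12)
m(I, H) = 1/8 + I (m(I, H) = (-104 + 105)*(I + 1/8) = 1*(I + 1/8) = 1*(1/8 + I) = 1/8 + I)
m((5 - 4)**2, l(8, -2)) - 1*(-48042) = (1/8 + (5 - 4)**2) - 1*(-48042) = (1/8 + 1**2) + 48042 = (1/8 + 1) + 48042 = 9/8 + 48042 = 384345/8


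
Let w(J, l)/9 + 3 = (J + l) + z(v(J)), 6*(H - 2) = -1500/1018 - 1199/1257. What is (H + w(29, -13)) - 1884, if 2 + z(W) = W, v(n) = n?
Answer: -5844325357/3838878 ≈ -1522.4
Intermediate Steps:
H = 6124715/3838878 (H = 2 + (-1500/1018 - 1199/1257)/6 = 2 + (-1500*1/1018 - 1199*1/1257)/6 = 2 + (-750/509 - 1199/1257)/6 = 2 + (1/6)*(-1553041/639813) = 2 - 1553041/3838878 = 6124715/3838878 ≈ 1.5954)
z(W) = -2 + W
w(J, l) = -45 + 9*l + 18*J (w(J, l) = -27 + 9*((J + l) + (-2 + J)) = -27 + 9*(-2 + l + 2*J) = -27 + (-18 + 9*l + 18*J) = -45 + 9*l + 18*J)
(H + w(29, -13)) - 1884 = (6124715/3838878 + (-45 + 9*(-13) + 18*29)) - 1884 = (6124715/3838878 + (-45 - 117 + 522)) - 1884 = (6124715/3838878 + 360) - 1884 = 1388120795/3838878 - 1884 = -5844325357/3838878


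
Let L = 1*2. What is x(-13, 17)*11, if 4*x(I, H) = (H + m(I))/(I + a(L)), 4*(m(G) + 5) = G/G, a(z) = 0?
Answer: -539/208 ≈ -2.5913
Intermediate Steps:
L = 2
m(G) = -19/4 (m(G) = -5 + (G/G)/4 = -5 + (¼)*1 = -5 + ¼ = -19/4)
x(I, H) = (-19/4 + H)/(4*I) (x(I, H) = ((H - 19/4)/(I + 0))/4 = ((-19/4 + H)/I)/4 = (-19/4 + H)/(4*I))
x(-13, 17)*11 = ((1/16)*(-19 + 4*17)/(-13))*11 = ((1/16)*(-1/13)*(-19 + 68))*11 = ((1/16)*(-1/13)*49)*11 = -49/208*11 = -539/208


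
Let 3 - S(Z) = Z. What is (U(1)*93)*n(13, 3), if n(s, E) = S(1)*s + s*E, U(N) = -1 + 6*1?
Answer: 30225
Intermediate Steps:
U(N) = 5 (U(N) = -1 + 6 = 5)
S(Z) = 3 - Z
n(s, E) = 2*s + E*s (n(s, E) = (3 - 1*1)*s + s*E = (3 - 1)*s + E*s = 2*s + E*s)
(U(1)*93)*n(13, 3) = (5*93)*(13*(2 + 3)) = 465*(13*5) = 465*65 = 30225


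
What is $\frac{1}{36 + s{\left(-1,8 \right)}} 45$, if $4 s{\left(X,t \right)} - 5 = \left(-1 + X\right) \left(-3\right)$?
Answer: $\frac{36}{31} \approx 1.1613$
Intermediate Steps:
$s{\left(X,t \right)} = 2 - \frac{3 X}{4}$ ($s{\left(X,t \right)} = \frac{5}{4} + \frac{\left(-1 + X\right) \left(-3\right)}{4} = \frac{5}{4} + \frac{3 - 3 X}{4} = \frac{5}{4} - \left(- \frac{3}{4} + \frac{3 X}{4}\right) = 2 - \frac{3 X}{4}$)
$\frac{1}{36 + s{\left(-1,8 \right)}} 45 = \frac{1}{36 + \left(2 - - \frac{3}{4}\right)} 45 = \frac{1}{36 + \left(2 + \frac{3}{4}\right)} 45 = \frac{1}{36 + \frac{11}{4}} \cdot 45 = \frac{1}{\frac{155}{4}} \cdot 45 = \frac{4}{155} \cdot 45 = \frac{36}{31}$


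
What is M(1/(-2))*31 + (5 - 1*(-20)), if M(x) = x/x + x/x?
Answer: 87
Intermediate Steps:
M(x) = 2 (M(x) = 1 + 1 = 2)
M(1/(-2))*31 + (5 - 1*(-20)) = 2*31 + (5 - 1*(-20)) = 62 + (5 + 20) = 62 + 25 = 87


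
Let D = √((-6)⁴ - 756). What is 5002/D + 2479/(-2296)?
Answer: -2479/2296 + 2501*√15/45 ≈ 214.17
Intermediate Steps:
D = 6*√15 (D = √(1296 - 756) = √540 = 6*√15 ≈ 23.238)
5002/D + 2479/(-2296) = 5002/((6*√15)) + 2479/(-2296) = 5002*(√15/90) + 2479*(-1/2296) = 2501*√15/45 - 2479/2296 = -2479/2296 + 2501*√15/45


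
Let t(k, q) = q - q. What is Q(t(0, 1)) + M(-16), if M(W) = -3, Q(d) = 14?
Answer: 11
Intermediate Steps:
t(k, q) = 0
Q(t(0, 1)) + M(-16) = 14 - 3 = 11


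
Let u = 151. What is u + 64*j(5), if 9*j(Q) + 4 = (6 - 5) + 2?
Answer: 1295/9 ≈ 143.89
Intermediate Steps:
j(Q) = -⅑ (j(Q) = -4/9 + ((6 - 5) + 2)/9 = -4/9 + (1 + 2)/9 = -4/9 + (⅑)*3 = -4/9 + ⅓ = -⅑)
u + 64*j(5) = 151 + 64*(-⅑) = 151 - 64/9 = 1295/9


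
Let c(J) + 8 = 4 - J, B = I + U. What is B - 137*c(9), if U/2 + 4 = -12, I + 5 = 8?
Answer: 1752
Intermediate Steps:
I = 3 (I = -5 + 8 = 3)
U = -32 (U = -8 + 2*(-12) = -8 - 24 = -32)
B = -29 (B = 3 - 32 = -29)
c(J) = -4 - J (c(J) = -8 + (4 - J) = -4 - J)
B - 137*c(9) = -29 - 137*(-4 - 1*9) = -29 - 137*(-4 - 9) = -29 - 137*(-13) = -29 + 1781 = 1752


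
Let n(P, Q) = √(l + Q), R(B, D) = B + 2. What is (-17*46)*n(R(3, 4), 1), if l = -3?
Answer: -782*I*√2 ≈ -1105.9*I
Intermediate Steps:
R(B, D) = 2 + B
n(P, Q) = √(-3 + Q)
(-17*46)*n(R(3, 4), 1) = (-17*46)*√(-3 + 1) = -782*I*√2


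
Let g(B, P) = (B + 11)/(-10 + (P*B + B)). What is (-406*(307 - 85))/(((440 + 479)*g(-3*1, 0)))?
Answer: 292929/1838 ≈ 159.37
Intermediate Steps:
g(B, P) = (11 + B)/(-10 + B + B*P) (g(B, P) = (11 + B)/(-10 + (B*P + B)) = (11 + B)/(-10 + (B + B*P)) = (11 + B)/(-10 + B + B*P))
(-406*(307 - 85))/(((440 + 479)*g(-3*1, 0))) = (-406*(307 - 85))/(((440 + 479)*((11 - 3*1)/(-10 - 3*1 - 3*1*0)))) = (-406*222)/((919*((11 - 3)/(-10 - 3 - 3*0)))) = -90132/(919*(8/(-10 - 3 + 0))) = -90132/(919*(8/(-13))) = -90132/(919*(-1/13*8)) = -90132/(919*(-8/13)) = -90132/(-7352/13) = -90132*(-13/7352) = 292929/1838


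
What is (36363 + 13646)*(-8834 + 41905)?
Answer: 1653847639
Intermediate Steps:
(36363 + 13646)*(-8834 + 41905) = 50009*33071 = 1653847639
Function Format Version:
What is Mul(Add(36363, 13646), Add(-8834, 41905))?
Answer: 1653847639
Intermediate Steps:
Mul(Add(36363, 13646), Add(-8834, 41905)) = Mul(50009, 33071) = 1653847639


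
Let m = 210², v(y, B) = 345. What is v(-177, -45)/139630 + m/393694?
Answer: 89907249/785307046 ≈ 0.11449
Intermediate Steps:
m = 44100
v(-177, -45)/139630 + m/393694 = 345/139630 + 44100/393694 = 345*(1/139630) + 44100*(1/393694) = 69/27926 + 3150/28121 = 89907249/785307046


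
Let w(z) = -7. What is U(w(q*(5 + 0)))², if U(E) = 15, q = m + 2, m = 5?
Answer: 225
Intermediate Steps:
q = 7 (q = 5 + 2 = 7)
U(w(q*(5 + 0)))² = 15² = 225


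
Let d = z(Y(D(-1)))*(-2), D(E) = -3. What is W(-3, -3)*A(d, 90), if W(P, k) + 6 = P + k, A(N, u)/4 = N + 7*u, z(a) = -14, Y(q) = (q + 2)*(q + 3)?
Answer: -31584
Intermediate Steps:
Y(q) = (2 + q)*(3 + q)
d = 28 (d = -14*(-2) = 28)
A(N, u) = 4*N + 28*u (A(N, u) = 4*(N + 7*u) = 4*N + 28*u)
W(P, k) = -6 + P + k (W(P, k) = -6 + (P + k) = -6 + P + k)
W(-3, -3)*A(d, 90) = (-6 - 3 - 3)*(4*28 + 28*90) = -12*(112 + 2520) = -12*2632 = -31584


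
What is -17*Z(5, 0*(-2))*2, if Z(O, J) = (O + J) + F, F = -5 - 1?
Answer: 34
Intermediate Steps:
F = -6
Z(O, J) = -6 + J + O (Z(O, J) = (O + J) - 6 = (J + O) - 6 = -6 + J + O)
-17*Z(5, 0*(-2))*2 = -17*(-6 + 0*(-2) + 5)*2 = -17*(-6 + 0 + 5)*2 = -17*(-1)*2 = 17*2 = 34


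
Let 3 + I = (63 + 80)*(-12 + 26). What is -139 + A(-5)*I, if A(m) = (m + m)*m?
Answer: 99811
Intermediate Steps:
A(m) = 2*m² (A(m) = (2*m)*m = 2*m²)
I = 1999 (I = -3 + (63 + 80)*(-12 + 26) = -3 + 143*14 = -3 + 2002 = 1999)
-139 + A(-5)*I = -139 + (2*(-5)²)*1999 = -139 + (2*25)*1999 = -139 + 50*1999 = -139 + 99950 = 99811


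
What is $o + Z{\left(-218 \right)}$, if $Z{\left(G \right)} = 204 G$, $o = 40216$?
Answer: $-4256$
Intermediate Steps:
$o + Z{\left(-218 \right)} = 40216 + 204 \left(-218\right) = 40216 - 44472 = -4256$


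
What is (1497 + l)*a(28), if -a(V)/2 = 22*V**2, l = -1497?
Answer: 0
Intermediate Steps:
a(V) = -44*V**2
(1497 + l)*a(28) = (1497 - 1497)*(-44*28**2) = 0*(-44*784) = 0*(-34496) = 0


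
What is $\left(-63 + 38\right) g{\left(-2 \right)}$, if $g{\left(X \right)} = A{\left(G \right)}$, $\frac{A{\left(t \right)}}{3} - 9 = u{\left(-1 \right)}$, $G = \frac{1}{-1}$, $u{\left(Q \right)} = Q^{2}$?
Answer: $-750$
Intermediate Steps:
$G = -1$
$A{\left(t \right)} = 30$ ($A{\left(t \right)} = 27 + 3 \left(-1\right)^{2} = 27 + 3 \cdot 1 = 27 + 3 = 30$)
$g{\left(X \right)} = 30$
$\left(-63 + 38\right) g{\left(-2 \right)} = \left(-63 + 38\right) 30 = \left(-25\right) 30 = -750$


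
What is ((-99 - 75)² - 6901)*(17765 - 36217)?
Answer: -431315500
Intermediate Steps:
((-99 - 75)² - 6901)*(17765 - 36217) = ((-174)² - 6901)*(-18452) = (30276 - 6901)*(-18452) = 23375*(-18452) = -431315500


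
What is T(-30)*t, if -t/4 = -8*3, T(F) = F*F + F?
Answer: 83520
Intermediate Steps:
T(F) = F + F**2 (T(F) = F**2 + F = F + F**2)
t = 96 (t = -(-32)*3 = -4*(-24) = 96)
T(-30)*t = -30*(1 - 30)*96 = -30*(-29)*96 = 870*96 = 83520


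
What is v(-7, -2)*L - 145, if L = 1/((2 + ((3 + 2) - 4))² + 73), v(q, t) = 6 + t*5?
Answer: -5947/41 ≈ -145.05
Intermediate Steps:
v(q, t) = 6 + 5*t
L = 1/82 (L = 1/((2 + (5 - 4))² + 73) = 1/((2 + 1)² + 73) = 1/(3² + 73) = 1/(9 + 73) = 1/82 ≈ 0.012195)
v(-7, -2)*L - 145 = (6 + 5*(-2))*(1/82) - 145 = (6 - 10)*(1/82) - 145 = -4*1/82 - 145 = -2/41 - 145 = -5947/41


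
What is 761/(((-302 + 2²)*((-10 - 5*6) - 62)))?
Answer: 761/30396 ≈ 0.025036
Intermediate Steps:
761/(((-302 + 2²)*((-10 - 5*6) - 62))) = 761/(((-302 + 4)*((-10 - 30) - 62))) = 761/((-298*(-40 - 62))) = 761/((-298*(-102))) = 761/30396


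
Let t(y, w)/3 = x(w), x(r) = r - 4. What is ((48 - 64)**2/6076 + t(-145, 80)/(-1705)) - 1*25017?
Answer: -2090052917/83545 ≈ -25017.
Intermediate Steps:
x(r) = -4 + r
t(y, w) = -12 + 3*w (t(y, w) = 3*(-4 + w) = -12 + 3*w)
((48 - 64)**2/6076 + t(-145, 80)/(-1705)) - 1*25017 = ((48 - 64)**2/6076 + (-12 + 3*80)/(-1705)) - 1*25017 = ((-16)**2*(1/6076) + (-12 + 240)*(-1/1705)) - 25017 = (256*(1/6076) + 228*(-1/1705)) - 25017 = (64/1519 - 228/1705) - 25017 = -7652/83545 - 25017 = -2090052917/83545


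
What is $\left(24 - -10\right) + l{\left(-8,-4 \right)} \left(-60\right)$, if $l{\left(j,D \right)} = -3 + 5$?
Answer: $-86$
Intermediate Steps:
$l{\left(j,D \right)} = 2$
$\left(24 - -10\right) + l{\left(-8,-4 \right)} \left(-60\right) = \left(24 - -10\right) + 2 \left(-60\right) = \left(24 + 10\right) - 120 = 34 - 120 = -86$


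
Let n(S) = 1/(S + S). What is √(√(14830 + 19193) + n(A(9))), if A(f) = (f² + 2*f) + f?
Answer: √(6 + 1296*√34023)/36 ≈ 13.582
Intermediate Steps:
A(f) = f² + 3*f
n(S) = 1/(2*S)
√(√(14830 + 19193) + n(A(9))) = √(√(14830 + 19193) + 1/(2*((9*(3 + 9))))) = √(√34023 + 1/(2*((9*12)))) = √(√34023 + (½)/108) = √(√34023 + (½)*(1/108)) = √(√34023 + 1/216) = √(1/216 + √34023)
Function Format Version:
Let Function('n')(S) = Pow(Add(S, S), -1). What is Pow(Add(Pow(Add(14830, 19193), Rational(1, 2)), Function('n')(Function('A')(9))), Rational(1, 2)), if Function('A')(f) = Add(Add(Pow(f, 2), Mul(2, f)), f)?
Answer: Mul(Rational(1, 36), Pow(Add(6, Mul(1296, Pow(34023, Rational(1, 2)))), Rational(1, 2))) ≈ 13.582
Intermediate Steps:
Function('A')(f) = Add(Pow(f, 2), Mul(3, f))
Function('n')(S) = Mul(Rational(1, 2), Pow(S, -1)) (Function('n')(S) = Pow(Mul(2, S), -1) = Mul(Rational(1, 2), Pow(S, -1)))
Pow(Add(Pow(Add(14830, 19193), Rational(1, 2)), Function('n')(Function('A')(9))), Rational(1, 2)) = Pow(Add(Pow(Add(14830, 19193), Rational(1, 2)), Mul(Rational(1, 2), Pow(Mul(9, Add(3, 9)), -1))), Rational(1, 2)) = Pow(Add(Pow(34023, Rational(1, 2)), Mul(Rational(1, 2), Pow(Mul(9, 12), -1))), Rational(1, 2)) = Pow(Add(Pow(34023, Rational(1, 2)), Mul(Rational(1, 2), Pow(108, -1))), Rational(1, 2)) = Pow(Add(Pow(34023, Rational(1, 2)), Mul(Rational(1, 2), Rational(1, 108))), Rational(1, 2)) = Pow(Add(Pow(34023, Rational(1, 2)), Rational(1, 216)), Rational(1, 2)) = Pow(Add(Rational(1, 216), Pow(34023, Rational(1, 2))), Rational(1, 2))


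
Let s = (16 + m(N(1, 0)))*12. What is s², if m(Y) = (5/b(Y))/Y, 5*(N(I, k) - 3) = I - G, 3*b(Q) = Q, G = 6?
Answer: 56169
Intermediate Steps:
b(Q) = Q/3
N(I, k) = 9/5 + I/5 (N(I, k) = 3 + (I - 1*6)/5 = 3 + (I - 6)/5 = 3 + (-6 + I)/5 = 3 + (-6/5 + I/5) = 9/5 + I/5)
m(Y) = 15/Y² (m(Y) = (5/((Y/3)))/Y = (5*(3/Y))/Y = (15/Y)/Y = 15/Y²)
s = 237 (s = (16 + 15/(9/5 + (⅕)*1)²)*12 = (16 + 15/(9/5 + ⅕)²)*12 = (16 + 15/2²)*12 = (16 + 15*(¼))*12 = (16 + 15/4)*12 = (79/4)*12 = 237)
s² = 237² = 56169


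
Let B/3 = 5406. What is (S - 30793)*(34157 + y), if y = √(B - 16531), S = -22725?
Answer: -1828014326 - 53518*I*√313 ≈ -1.828e+9 - 9.4683e+5*I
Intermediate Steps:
B = 16218 (B = 3*5406 = 16218)
y = I*√313 (y = √(16218 - 16531) = √(-313) = I*√313 ≈ 17.692*I)
(S - 30793)*(34157 + y) = (-22725 - 30793)*(34157 + I*√313) = -53518*(34157 + I*√313) = -1828014326 - 53518*I*√313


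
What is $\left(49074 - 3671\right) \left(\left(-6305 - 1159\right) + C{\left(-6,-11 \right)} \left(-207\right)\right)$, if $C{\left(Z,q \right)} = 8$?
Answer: $-414075360$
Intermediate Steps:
$\left(49074 - 3671\right) \left(\left(-6305 - 1159\right) + C{\left(-6,-11 \right)} \left(-207\right)\right) = \left(49074 - 3671\right) \left(\left(-6305 - 1159\right) + 8 \left(-207\right)\right) = 45403 \left(-7464 - 1656\right) = 45403 \left(-9120\right) = -414075360$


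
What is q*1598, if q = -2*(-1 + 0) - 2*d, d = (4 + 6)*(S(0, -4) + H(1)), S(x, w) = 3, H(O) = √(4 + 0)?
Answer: -156604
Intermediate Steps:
H(O) = 2 (H(O) = √4 = 2)
d = 50 (d = (4 + 6)*(3 + 2) = 10*5 = 50)
q = -98 (q = -2*(-1 + 0) - 2*50 = -2*(-1) - 100 = 2 - 100 = -98)
q*1598 = -98*1598 = -156604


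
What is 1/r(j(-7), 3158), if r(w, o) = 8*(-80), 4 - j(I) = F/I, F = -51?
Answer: -1/640 ≈ -0.0015625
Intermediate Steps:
j(I) = 4 + 51/I (j(I) = 4 - (-51)/I = 4 + 51/I)
r(w, o) = -640
1/r(j(-7), 3158) = 1/(-640) = -1/640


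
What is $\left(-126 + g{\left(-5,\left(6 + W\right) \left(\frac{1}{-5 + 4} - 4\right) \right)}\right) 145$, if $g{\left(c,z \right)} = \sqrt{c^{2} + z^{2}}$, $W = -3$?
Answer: $-18270 + 725 \sqrt{10} \approx -15977.0$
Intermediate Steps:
$\left(-126 + g{\left(-5,\left(6 + W\right) \left(\frac{1}{-5 + 4} - 4\right) \right)}\right) 145 = \left(-126 + \sqrt{\left(-5\right)^{2} + \left(\left(6 - 3\right) \left(\frac{1}{-5 + 4} - 4\right)\right)^{2}}\right) 145 = \left(-126 + \sqrt{25 + \left(3 \left(\frac{1}{-1} - 4\right)\right)^{2}}\right) 145 = \left(-126 + \sqrt{25 + \left(3 \left(-1 - 4\right)\right)^{2}}\right) 145 = \left(-126 + \sqrt{25 + \left(3 \left(-5\right)\right)^{2}}\right) 145 = \left(-126 + \sqrt{25 + \left(-15\right)^{2}}\right) 145 = \left(-126 + \sqrt{25 + 225}\right) 145 = \left(-126 + \sqrt{250}\right) 145 = \left(-126 + 5 \sqrt{10}\right) 145 = -18270 + 725 \sqrt{10}$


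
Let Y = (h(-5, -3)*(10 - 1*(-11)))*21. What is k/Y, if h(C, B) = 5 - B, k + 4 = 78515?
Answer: 78511/3528 ≈ 22.254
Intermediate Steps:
k = 78511 (k = -4 + 78515 = 78511)
Y = 3528 (Y = ((5 - 1*(-3))*(10 - 1*(-11)))*21 = ((5 + 3)*(10 + 11))*21 = (8*21)*21 = 168*21 = 3528)
k/Y = 78511/3528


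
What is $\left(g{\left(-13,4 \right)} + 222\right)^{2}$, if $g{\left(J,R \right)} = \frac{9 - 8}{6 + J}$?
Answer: $\frac{2411809}{49} \approx 49221.0$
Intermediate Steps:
$g{\left(J,R \right)} = \frac{1}{6 + J}$ ($g{\left(J,R \right)} = 1 \frac{1}{6 + J} = \frac{1}{6 + J}$)
$\left(g{\left(-13,4 \right)} + 222\right)^{2} = \left(\frac{1}{6 - 13} + 222\right)^{2} = \left(\frac{1}{-7} + 222\right)^{2} = \left(- \frac{1}{7} + 222\right)^{2} = \left(\frac{1553}{7}\right)^{2} = \frac{2411809}{49}$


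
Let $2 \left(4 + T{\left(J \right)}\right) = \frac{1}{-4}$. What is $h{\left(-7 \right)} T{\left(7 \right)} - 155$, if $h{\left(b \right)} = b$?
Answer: $- \frac{1009}{8} \approx -126.13$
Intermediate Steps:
$T{\left(J \right)} = - \frac{33}{8}$ ($T{\left(J \right)} = -4 + \frac{1}{2 \left(-4\right)} = -4 + \frac{1}{2} \left(- \frac{1}{4}\right) = -4 - \frac{1}{8} = - \frac{33}{8}$)
$h{\left(-7 \right)} T{\left(7 \right)} - 155 = \left(-7\right) \left(- \frac{33}{8}\right) - 155 = \frac{231}{8} - 155 = - \frac{1009}{8}$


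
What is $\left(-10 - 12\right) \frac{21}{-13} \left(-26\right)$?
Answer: $-924$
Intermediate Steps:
$\left(-10 - 12\right) \frac{21}{-13} \left(-26\right) = \left(-10 - 12\right) 21 \left(- \frac{1}{13}\right) \left(-26\right) = \left(-22\right) \left(- \frac{21}{13}\right) \left(-26\right) = \frac{462}{13} \left(-26\right) = -924$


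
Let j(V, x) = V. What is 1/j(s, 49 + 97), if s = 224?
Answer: 1/224 ≈ 0.0044643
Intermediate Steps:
1/j(s, 49 + 97) = 1/224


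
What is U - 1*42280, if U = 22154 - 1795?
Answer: -21921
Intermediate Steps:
U = 20359
U - 1*42280 = 20359 - 1*42280 = 20359 - 42280 = -21921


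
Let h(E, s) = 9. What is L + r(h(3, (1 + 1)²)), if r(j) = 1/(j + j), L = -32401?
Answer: -583217/18 ≈ -32401.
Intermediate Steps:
r(j) = 1/(2*j)
L + r(h(3, (1 + 1)²)) = -32401 + (½)/9 = -32401 + (½)*(⅑) = -32401 + 1/18 = -583217/18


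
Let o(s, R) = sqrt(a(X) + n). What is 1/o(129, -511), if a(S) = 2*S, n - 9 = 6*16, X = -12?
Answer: 1/9 ≈ 0.11111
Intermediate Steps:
n = 105 (n = 9 + 6*16 = 9 + 96 = 105)
o(s, R) = 9 (o(s, R) = sqrt(2*(-12) + 105) = sqrt(-24 + 105) = sqrt(81) = 9)
1/o(129, -511) = 1/9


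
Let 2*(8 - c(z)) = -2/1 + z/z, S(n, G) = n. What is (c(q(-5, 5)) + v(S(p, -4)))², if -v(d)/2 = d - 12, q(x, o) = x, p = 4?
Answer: 2401/4 ≈ 600.25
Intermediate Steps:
c(z) = 17/2 (c(z) = 8 - (-2/1 + z/z)/2 = 8 - (-2*1 + 1)/2 = 8 - (-2 + 1)/2 = 8 - ½*(-1) = 8 + ½ = 17/2)
v(d) = 24 - 2*d (v(d) = -2*(d - 12) = -2*(-12 + d) = 24 - 2*d)
(c(q(-5, 5)) + v(S(p, -4)))² = (17/2 + (24 - 2*4))² = (17/2 + (24 - 8))² = (17/2 + 16)² = (49/2)² = 2401/4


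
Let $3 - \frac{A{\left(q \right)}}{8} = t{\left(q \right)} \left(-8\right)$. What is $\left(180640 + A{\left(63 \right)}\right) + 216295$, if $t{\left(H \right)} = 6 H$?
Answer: $421151$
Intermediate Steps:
$A{\left(q \right)} = 24 + 384 q$ ($A{\left(q \right)} = 24 - 8 \cdot 6 q \left(-8\right) = 24 - 8 \left(- 48 q\right) = 24 + 384 q$)
$\left(180640 + A{\left(63 \right)}\right) + 216295 = \left(180640 + \left(24 + 384 \cdot 63\right)\right) + 216295 = \left(180640 + \left(24 + 24192\right)\right) + 216295 = \left(180640 + 24216\right) + 216295 = 204856 + 216295 = 421151$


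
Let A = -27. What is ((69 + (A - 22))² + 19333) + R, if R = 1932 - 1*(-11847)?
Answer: 33512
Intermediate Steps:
R = 13779 (R = 1932 + 11847 = 13779)
((69 + (A - 22))² + 19333) + R = ((69 + (-27 - 22))² + 19333) + 13779 = ((69 - 49)² + 19333) + 13779 = (20² + 19333) + 13779 = (400 + 19333) + 13779 = 19733 + 13779 = 33512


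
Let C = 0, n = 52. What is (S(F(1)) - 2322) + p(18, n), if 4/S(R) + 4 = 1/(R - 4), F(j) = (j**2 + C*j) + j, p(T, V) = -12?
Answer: -21014/9 ≈ -2334.9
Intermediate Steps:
F(j) = j + j**2 (F(j) = (j**2 + 0*j) + j = (j**2 + 0) + j = j**2 + j = j + j**2)
S(R) = 4/(-4 + 1/(-4 + R)) (S(R) = 4/(-4 + 1/(R - 4)) = 4/(-4 + 1/(-4 + R)))
(S(F(1)) - 2322) + p(18, n) = (4*(4 - (1 + 1))/(-17 + 4*(1*(1 + 1))) - 2322) - 12 = (4*(4 - 2)/(-17 + 4*(1*2)) - 2322) - 12 = (4*(4 - 1*2)/(-17 + 4*2) - 2322) - 12 = (4*(4 - 2)/(-17 + 8) - 2322) - 12 = (4*2/(-9) - 2322) - 12 = (4*(-1/9)*2 - 2322) - 12 = (-8/9 - 2322) - 12 = -20906/9 - 12 = -21014/9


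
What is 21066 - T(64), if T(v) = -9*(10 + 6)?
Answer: 21210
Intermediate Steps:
T(v) = -144 (T(v) = -9*16 = -144)
21066 - T(64) = 21066 - 1*(-144) = 21066 + 144 = 21210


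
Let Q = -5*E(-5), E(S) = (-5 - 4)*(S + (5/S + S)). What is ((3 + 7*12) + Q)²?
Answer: 166464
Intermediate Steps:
E(S) = -45/S - 18*S (E(S) = -9*(S + (S + 5/S)) = -9*(2*S + 5/S) = -45/S - 18*S)
Q = -495 (Q = -5*(-45/(-5) - 18*(-5)) = -5*(-45*(-⅕) + 90) = -5*(9 + 90) = -5*99 = -495)
((3 + 7*12) + Q)² = ((3 + 7*12) - 495)² = ((3 + 84) - 495)² = (87 - 495)² = (-408)² = 166464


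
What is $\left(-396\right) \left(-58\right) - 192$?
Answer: $22776$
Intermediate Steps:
$\left(-396\right) \left(-58\right) - 192 = 22968 - 192 = 22776$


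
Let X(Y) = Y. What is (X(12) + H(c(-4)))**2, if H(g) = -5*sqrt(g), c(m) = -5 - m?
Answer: 119 - 120*I ≈ 119.0 - 120.0*I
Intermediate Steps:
(X(12) + H(c(-4)))**2 = (12 - 5*sqrt(-5 - 1*(-4)))**2 = (12 - 5*sqrt(-5 + 4))**2 = (12 - 5*I)**2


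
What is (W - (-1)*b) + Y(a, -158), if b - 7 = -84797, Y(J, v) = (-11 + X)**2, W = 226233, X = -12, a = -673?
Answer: 141972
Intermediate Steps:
Y(J, v) = 529 (Y(J, v) = (-11 - 12)**2 = (-23)**2 = 529)
b = -84790 (b = 7 - 84797 = -84790)
(W - (-1)*b) + Y(a, -158) = (226233 - (-1)*(-84790)) + 529 = (226233 - 1*84790) + 529 = (226233 - 84790) + 529 = 141443 + 529 = 141972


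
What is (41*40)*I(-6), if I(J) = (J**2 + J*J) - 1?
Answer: 116440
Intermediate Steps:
I(J) = -1 + 2*J**2 (I(J) = (J**2 + J**2) - 1 = 2*J**2 - 1 = -1 + 2*J**2)
(41*40)*I(-6) = (41*40)*(-1 + 2*(-6)**2) = 1640*(-1 + 2*36) = 1640*(-1 + 72) = 1640*71 = 116440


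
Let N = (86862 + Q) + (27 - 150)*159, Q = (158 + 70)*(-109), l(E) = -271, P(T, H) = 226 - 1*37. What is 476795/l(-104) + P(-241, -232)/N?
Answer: -2249036324/1278307 ≈ -1759.4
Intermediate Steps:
P(T, H) = 189 (P(T, H) = 226 - 37 = 189)
Q = -24852 (Q = 228*(-109) = -24852)
N = 42453 (N = (86862 - 24852) + (27 - 150)*159 = 62010 - 123*159 = 62010 - 19557 = 42453)
476795/l(-104) + P(-241, -232)/N = 476795/(-271) + 189/42453 = 476795*(-1/271) + 189*(1/42453) = -476795/271 + 21/4717 = -2249036324/1278307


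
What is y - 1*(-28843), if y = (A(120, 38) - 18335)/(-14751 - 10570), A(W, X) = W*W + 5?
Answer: 730337533/25321 ≈ 28843.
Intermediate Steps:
A(W, X) = 5 + W² (A(W, X) = W² + 5 = 5 + W²)
y = 3930/25321 (y = ((5 + 120²) - 18335)/(-14751 - 10570) = ((5 + 14400) - 18335)/(-25321) = (14405 - 18335)*(-1/25321) = -3930*(-1/25321) = 3930/25321 ≈ 0.15521)
y - 1*(-28843) = 3930/25321 - 1*(-28843) = 3930/25321 + 28843 = 730337533/25321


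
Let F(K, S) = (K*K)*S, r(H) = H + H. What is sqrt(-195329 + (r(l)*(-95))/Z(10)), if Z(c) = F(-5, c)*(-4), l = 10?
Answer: I*sqrt(19532710)/10 ≈ 441.96*I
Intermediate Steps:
r(H) = 2*H
F(K, S) = S*K**2 (F(K, S) = K**2*S = S*K**2)
Z(c) = -100*c (Z(c) = (c*(-5)**2)*(-4) = (c*25)*(-4) = (25*c)*(-4) = -100*c)
sqrt(-195329 + (r(l)*(-95))/Z(10)) = sqrt(-195329 + ((2*10)*(-95))/((-100*10))) = sqrt(-195329 + (20*(-95))/(-1000)) = sqrt(-195329 - 1900*(-1/1000)) = sqrt(-195329 + 19/10) = sqrt(-1953271/10) = I*sqrt(19532710)/10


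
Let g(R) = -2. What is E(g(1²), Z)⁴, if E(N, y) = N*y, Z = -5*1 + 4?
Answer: 16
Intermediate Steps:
Z = -1 (Z = -5 + 4 = -1)
E(g(1²), Z)⁴ = (-2*(-1))⁴ = 2⁴ = 16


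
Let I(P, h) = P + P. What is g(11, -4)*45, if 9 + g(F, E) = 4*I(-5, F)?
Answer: -2205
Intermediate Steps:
I(P, h) = 2*P
g(F, E) = -49 (g(F, E) = -9 + 4*(2*(-5)) = -9 + 4*(-10) = -9 - 40 = -49)
g(11, -4)*45 = -49*45 = -2205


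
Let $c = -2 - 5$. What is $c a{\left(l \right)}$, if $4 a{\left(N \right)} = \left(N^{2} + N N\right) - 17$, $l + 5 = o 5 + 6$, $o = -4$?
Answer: $- \frac{4935}{4} \approx -1233.8$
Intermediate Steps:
$c = -7$
$l = -19$ ($l = -5 + \left(\left(-4\right) 5 + 6\right) = -5 + \left(-20 + 6\right) = -5 - 14 = -19$)
$a{\left(N \right)} = - \frac{17}{4} + \frac{N^{2}}{2}$ ($a{\left(N \right)} = \frac{\left(N^{2} + N N\right) - 17}{4} = \frac{\left(N^{2} + N^{2}\right) - 17}{4} = \frac{2 N^{2} - 17}{4} = \frac{-17 + 2 N^{2}}{4} = - \frac{17}{4} + \frac{N^{2}}{2}$)
$c a{\left(l \right)} = - 7 \left(- \frac{17}{4} + \frac{\left(-19\right)^{2}}{2}\right) = - 7 \left(- \frac{17}{4} + \frac{1}{2} \cdot 361\right) = - 7 \left(- \frac{17}{4} + \frac{361}{2}\right) = \left(-7\right) \frac{705}{4} = - \frac{4935}{4}$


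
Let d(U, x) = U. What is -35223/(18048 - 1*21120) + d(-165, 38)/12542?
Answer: 73543331/6421504 ≈ 11.453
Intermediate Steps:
-35223/(18048 - 1*21120) + d(-165, 38)/12542 = -35223/(18048 - 1*21120) - 165/12542 = -35223/(18048 - 21120) - 165*1/12542 = -35223/(-3072) - 165/12542 = -35223*(-1/3072) - 165/12542 = 11741/1024 - 165/12542 = 73543331/6421504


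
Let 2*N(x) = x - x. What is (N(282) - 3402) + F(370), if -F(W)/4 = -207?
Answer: -2574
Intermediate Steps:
N(x) = 0 (N(x) = (x - x)/2 = (1/2)*0 = 0)
F(W) = 828 (F(W) = -4*(-207) = 828)
(N(282) - 3402) + F(370) = (0 - 3402) + 828 = -3402 + 828 = -2574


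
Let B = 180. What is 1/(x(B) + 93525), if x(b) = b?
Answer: 1/93705 ≈ 1.0672e-5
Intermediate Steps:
1/(x(B) + 93525) = 1/(180 + 93525) = 1/93705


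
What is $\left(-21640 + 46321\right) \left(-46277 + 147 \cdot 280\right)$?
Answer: $-126292677$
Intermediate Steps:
$\left(-21640 + 46321\right) \left(-46277 + 147 \cdot 280\right) = 24681 \left(-46277 + 41160\right) = 24681 \left(-5117\right) = -126292677$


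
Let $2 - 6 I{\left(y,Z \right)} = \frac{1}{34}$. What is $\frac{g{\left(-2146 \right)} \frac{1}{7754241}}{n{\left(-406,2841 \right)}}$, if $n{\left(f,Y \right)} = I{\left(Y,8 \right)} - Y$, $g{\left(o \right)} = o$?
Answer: $\frac{145928}{1497853132259} \approx 9.7425 \cdot 10^{-8}$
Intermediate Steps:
$I{\left(y,Z \right)} = \frac{67}{204}$ ($I{\left(y,Z \right)} = \frac{1}{3} - \frac{1}{6 \cdot 34} = \frac{1}{3} - \frac{1}{204} = \frac{67}{204}$)
$n{\left(f,Y \right)} = \frac{67}{204} - Y$
$\frac{g{\left(-2146 \right)} \frac{1}{7754241}}{n{\left(-406,2841 \right)}} = \frac{\left(-2146\right) \frac{1}{7754241}}{\frac{67}{204} - 2841} = - \frac{2146}{7754241 \left(- \frac{579497}{204}\right)} = \left(- \frac{2146}{7754241}\right) \left(- \frac{204}{579497}\right) = \frac{145928}{1497853132259}$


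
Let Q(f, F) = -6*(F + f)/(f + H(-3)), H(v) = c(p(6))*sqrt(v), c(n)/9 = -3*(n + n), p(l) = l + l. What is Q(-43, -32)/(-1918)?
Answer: 9675/1209836999 - 145800*I*sqrt(3)/1209836999 ≈ 7.9969e-6 - 0.00020873*I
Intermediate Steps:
p(l) = 2*l
c(n) = -54*n (c(n) = 9*(-3*(n + n)) = 9*(-6*n) = -54*n)
H(v) = -648*sqrt(v) (H(v) = (-108*6)*sqrt(v) = (-54*12)*sqrt(v) = -648*sqrt(v))
Q(f, F) = -6*(F + f)/(f - 648*I*sqrt(3))
Q(-43, -32)/(-1918) = (6*(-1*(-32) - 1*(-43))/(-43 - 648*I*sqrt(3)))/(-1918) = (6*(32 + 43)/(-43 - 648*I*sqrt(3)))*(-1/1918) = (6*75/(-43 - 648*I*sqrt(3)))*(-1/1918) = (450/(-43 - 648*I*sqrt(3)))*(-1/1918) = -225/(959*(-43 - 648*I*sqrt(3)))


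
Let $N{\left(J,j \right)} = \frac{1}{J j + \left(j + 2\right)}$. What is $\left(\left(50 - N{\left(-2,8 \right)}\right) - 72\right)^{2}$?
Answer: $\frac{17161}{36} \approx 476.69$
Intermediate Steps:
$N{\left(J,j \right)} = \frac{1}{2 + j + J j}$ ($N{\left(J,j \right)} = \frac{1}{J j + \left(2 + j\right)} = \frac{1}{2 + j + J j}$)
$\left(\left(50 - N{\left(-2,8 \right)}\right) - 72\right)^{2} = \left(\left(50 - \frac{1}{2 + 8 - 16}\right) - 72\right)^{2} = \left(\left(50 - \frac{1}{-6}\right) - 72\right)^{2} = \left(\left(50 - - \frac{1}{6}\right) - 72\right)^{2} = \left(\left(50 + \frac{1}{6}\right) - 72\right)^{2} = \left(\frac{301}{6} - 72\right)^{2} = \left(- \frac{131}{6}\right)^{2} = \frac{17161}{36}$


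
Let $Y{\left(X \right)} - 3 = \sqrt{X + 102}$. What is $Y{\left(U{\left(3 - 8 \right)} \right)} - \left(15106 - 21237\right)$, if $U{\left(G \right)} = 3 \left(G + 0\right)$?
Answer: $6134 + \sqrt{87} \approx 6143.3$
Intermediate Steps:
$U{\left(G \right)} = 3 G$
$Y{\left(X \right)} = 3 + \sqrt{102 + X}$ ($Y{\left(X \right)} = 3 + \sqrt{X + 102} = 3 + \sqrt{102 + X}$)
$Y{\left(U{\left(3 - 8 \right)} \right)} - \left(15106 - 21237\right) = \left(3 + \sqrt{102 + 3 \left(3 - 8\right)}\right) - \left(15106 - 21237\right) = \left(3 + \sqrt{102 + 3 \left(3 - 8\right)}\right) - -6131 = \left(3 + \sqrt{102 + 3 \left(-5\right)}\right) + 6131 = \left(3 + \sqrt{102 - 15}\right) + 6131 = \left(3 + \sqrt{87}\right) + 6131 = 6134 + \sqrt{87}$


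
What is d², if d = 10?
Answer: 100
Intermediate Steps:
d² = 10² = 100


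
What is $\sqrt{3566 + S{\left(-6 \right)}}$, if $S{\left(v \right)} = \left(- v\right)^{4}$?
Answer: $\sqrt{4862} \approx 69.728$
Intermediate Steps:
$S{\left(v \right)} = v^{4}$
$\sqrt{3566 + S{\left(-6 \right)}} = \sqrt{3566 + \left(-6\right)^{4}} = \sqrt{3566 + 1296} = \sqrt{4862}$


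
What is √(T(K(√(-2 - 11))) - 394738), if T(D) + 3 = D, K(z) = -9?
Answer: 5*I*√15790 ≈ 628.29*I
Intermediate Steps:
T(D) = -3 + D
√(T(K(√(-2 - 11))) - 394738) = √((-3 - 9) - 394738) = √(-12 - 394738) = √(-394750) = 5*I*√15790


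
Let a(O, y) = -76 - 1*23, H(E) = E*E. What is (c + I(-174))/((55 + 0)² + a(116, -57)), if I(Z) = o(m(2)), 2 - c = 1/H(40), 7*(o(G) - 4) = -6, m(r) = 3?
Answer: 57593/32771200 ≈ 0.0017574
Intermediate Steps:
H(E) = E²
o(G) = 22/7 (o(G) = 4 + (⅐)*(-6) = 4 - 6/7 = 22/7)
c = 3199/1600 (c = 2 - 1/(40²) = 2 - 1/1600 = 3199/1600 ≈ 1.9994)
I(Z) = 22/7
a(O, y) = -99 (a(O, y) = -76 - 23 = -99)
(c + I(-174))/((55 + 0)² + a(116, -57)) = (3199/1600 + 22/7)/((55 + 0)² - 99) = 57593/(11200*(55² - 99)) = 57593/(11200*(3025 - 99)) = (57593/11200)/2926 = (57593/11200)*(1/2926) = 57593/32771200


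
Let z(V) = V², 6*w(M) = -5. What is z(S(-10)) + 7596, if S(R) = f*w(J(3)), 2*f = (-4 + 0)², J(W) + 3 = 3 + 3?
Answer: 68764/9 ≈ 7640.4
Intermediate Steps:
J(W) = 3 (J(W) = -3 + (3 + 3) = -3 + 6 = 3)
f = 8 (f = (-4 + 0)²/2 = (½)*(-4)² = (½)*16 = 8)
w(M) = -⅚ (w(M) = (⅙)*(-5) = -⅚)
S(R) = -20/3 (S(R) = 8*(-⅚) = -20/3)
z(S(-10)) + 7596 = (-20/3)² + 7596 = 400/9 + 7596 = 68764/9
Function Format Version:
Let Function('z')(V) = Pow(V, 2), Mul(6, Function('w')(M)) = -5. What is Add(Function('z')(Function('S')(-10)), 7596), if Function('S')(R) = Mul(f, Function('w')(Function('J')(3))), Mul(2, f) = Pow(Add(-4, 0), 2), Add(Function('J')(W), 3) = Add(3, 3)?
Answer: Rational(68764, 9) ≈ 7640.4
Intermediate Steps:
Function('J')(W) = 3 (Function('J')(W) = Add(-3, Add(3, 3)) = Add(-3, 6) = 3)
f = 8 (f = Mul(Rational(1, 2), Pow(Add(-4, 0), 2)) = Mul(Rational(1, 2), Pow(-4, 2)) = Mul(Rational(1, 2), 16) = 8)
Function('w')(M) = Rational(-5, 6) (Function('w')(M) = Mul(Rational(1, 6), -5) = Rational(-5, 6))
Function('S')(R) = Rational(-20, 3) (Function('S')(R) = Mul(8, Rational(-5, 6)) = Rational(-20, 3))
Add(Function('z')(Function('S')(-10)), 7596) = Add(Pow(Rational(-20, 3), 2), 7596) = Add(Rational(400, 9), 7596) = Rational(68764, 9)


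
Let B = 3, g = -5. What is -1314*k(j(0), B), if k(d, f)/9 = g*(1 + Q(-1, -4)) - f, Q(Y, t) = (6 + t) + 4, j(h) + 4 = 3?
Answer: 449388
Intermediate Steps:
j(h) = -1 (j(h) = -4 + 3 = -1)
Q(Y, t) = 10 + t
k(d, f) = -315 - 9*f (k(d, f) = 9*(-5*(1 + (10 - 4)) - f) = 9*(-5*(1 + 6) - f) = 9*(-5*7 - f) = 9*(-35 - f) = -315 - 9*f)
-1314*k(j(0), B) = -1314*(-315 - 9*3) = -1314*(-315 - 27) = -1314*(-342) = 449388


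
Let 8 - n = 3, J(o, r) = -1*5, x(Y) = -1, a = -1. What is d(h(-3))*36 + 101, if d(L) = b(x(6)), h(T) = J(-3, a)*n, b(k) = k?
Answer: 65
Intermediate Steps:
J(o, r) = -5
n = 5 (n = 8 - 1*3 = 8 - 3 = 5)
h(T) = -25 (h(T) = -5*5 = -25)
d(L) = -1
d(h(-3))*36 + 101 = -1*36 + 101 = -36 + 101 = 65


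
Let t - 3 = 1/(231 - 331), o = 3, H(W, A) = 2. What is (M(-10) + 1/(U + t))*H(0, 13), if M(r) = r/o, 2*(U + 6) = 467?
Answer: -153460/23049 ≈ -6.6580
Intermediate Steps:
U = 455/2 (U = -6 + (½)*467 = -6 + 467/2 = 455/2 ≈ 227.50)
M(r) = r/3
t = 299/100 (t = 3 + 1/(231 - 331) = 3 + 1/(-100) = 3 - 1/100 = 299/100 ≈ 2.9900)
(M(-10) + 1/(U + t))*H(0, 13) = ((⅓)*(-10) + 1/(455/2 + 299/100))*2 = (-10/3 + 1/(23049/100))*2 = (-10/3 + 100/23049)*2 = -76730/23049*2 = -153460/23049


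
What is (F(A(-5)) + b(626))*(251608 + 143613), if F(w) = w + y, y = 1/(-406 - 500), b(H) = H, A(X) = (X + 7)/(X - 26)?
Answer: 6947982413453/28086 ≈ 2.4738e+8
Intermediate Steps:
A(X) = (7 + X)/(-26 + X)
y = -1/906 (y = 1/(-906) = -1/906 ≈ -0.0011038)
F(w) = -1/906 + w (F(w) = w - 1/906 = -1/906 + w)
(F(A(-5)) + b(626))*(251608 + 143613) = ((-1/906 + (7 - 5)/(-26 - 5)) + 626)*(251608 + 143613) = ((-1/906 + 2/(-31)) + 626)*395221 = ((-1/906 - 1/31*2) + 626)*395221 = ((-1/906 - 2/31) + 626)*395221 = (-1843/28086 + 626)*395221 = (17579993/28086)*395221 = 6947982413453/28086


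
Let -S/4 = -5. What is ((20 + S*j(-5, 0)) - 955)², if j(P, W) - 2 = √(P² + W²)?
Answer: 632025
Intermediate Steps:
S = 20 (S = -4*(-5) = 20)
j(P, W) = 2 + √(P² + W²)
((20 + S*j(-5, 0)) - 955)² = ((20 + 20*(2 + √((-5)² + 0²))) - 955)² = ((20 + 20*(2 + √(25 + 0))) - 955)² = ((20 + 20*(2 + √25)) - 955)² = ((20 + 20*(2 + 5)) - 955)² = ((20 + 20*7) - 955)² = ((20 + 140) - 955)² = (160 - 955)² = (-795)² = 632025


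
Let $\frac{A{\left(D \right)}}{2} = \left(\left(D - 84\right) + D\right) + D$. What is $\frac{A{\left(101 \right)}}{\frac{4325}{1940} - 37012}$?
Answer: $- \frac{56648}{4786597} \approx -0.011835$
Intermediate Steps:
$A{\left(D \right)} = -168 + 6 D$ ($A{\left(D \right)} = 2 \left(\left(\left(D - 84\right) + D\right) + D\right) = 2 \left(\left(\left(-84 + D\right) + D\right) + D\right) = 2 \left(\left(-84 + 2 D\right) + D\right) = 2 \left(-84 + 3 D\right) = -168 + 6 D$)
$\frac{A{\left(101 \right)}}{\frac{4325}{1940} - 37012} = \frac{-168 + 6 \cdot 101}{\frac{4325}{1940} - 37012} = \frac{-168 + 606}{4325 \cdot \frac{1}{1940} - 37012} = \frac{438}{\frac{865}{388} - 37012} = \frac{438}{- \frac{14359791}{388}} = 438 \left(- \frac{388}{14359791}\right) = - \frac{56648}{4786597}$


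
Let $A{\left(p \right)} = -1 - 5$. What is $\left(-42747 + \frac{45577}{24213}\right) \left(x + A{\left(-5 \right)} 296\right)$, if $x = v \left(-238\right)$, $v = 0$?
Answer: $\frac{87530374304}{1153} \approx 7.5915 \cdot 10^{7}$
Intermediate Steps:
$A{\left(p \right)} = -6$ ($A{\left(p \right)} = -1 - 5 = -6$)
$x = 0$ ($x = 0 \left(-238\right) = 0$)
$\left(-42747 + \frac{45577}{24213}\right) \left(x + A{\left(-5 \right)} 296\right) = \left(-42747 + \frac{45577}{24213}\right) \left(0 - 1776\right) = \left(-42747 + 45577 \cdot \frac{1}{24213}\right) \left(0 - 1776\right) = \left(-42747 + \frac{6511}{3459}\right) \left(-1776\right) = \left(- \frac{147855362}{3459}\right) \left(-1776\right) = \frac{87530374304}{1153}$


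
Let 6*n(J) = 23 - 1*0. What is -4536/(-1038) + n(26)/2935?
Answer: 13317139/3046530 ≈ 4.3712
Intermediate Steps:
n(J) = 23/6 (n(J) = (23 - 1*0)/6 = (23 + 0)/6 = (⅙)*23 = 23/6)
-4536/(-1038) + n(26)/2935 = -4536/(-1038) + (23/6)/2935 = -4536*(-1/1038) + (23/6)*(1/2935) = 756/173 + 23/17610 = 13317139/3046530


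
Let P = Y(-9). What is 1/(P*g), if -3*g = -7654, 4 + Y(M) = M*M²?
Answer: -3/5610382 ≈ -5.3472e-7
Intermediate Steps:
Y(M) = -4 + M³ (Y(M) = -4 + M*M² = -4 + M³)
P = -733 (P = -4 + (-9)³ = -4 - 729 = -733)
g = 7654/3 (g = -⅓*(-7654) = 7654/3 ≈ 2551.3)
1/(P*g) = 1/((-733)*(7654/3)) = -1/733*3/7654 = -3/5610382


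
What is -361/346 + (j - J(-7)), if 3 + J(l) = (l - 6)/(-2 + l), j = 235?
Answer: 733385/3114 ≈ 235.51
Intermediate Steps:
J(l) = -3 + (-6 + l)/(-2 + l) (J(l) = -3 + (l - 6)/(-2 + l) = -3 + (-6 + l)/(-2 + l))
-361/346 + (j - J(-7)) = -361/346 + (235 - (-2)*(-7)/(-2 - 7)) = -361*1/346 + (235 - (-2)*(-7)/(-9)) = -361/346 + (235 - (-2)*(-7)*(-1)/9) = -361/346 + (235 - 1*(-14/9)) = -361/346 + (235 + 14/9) = -361/346 + 2129/9 = 733385/3114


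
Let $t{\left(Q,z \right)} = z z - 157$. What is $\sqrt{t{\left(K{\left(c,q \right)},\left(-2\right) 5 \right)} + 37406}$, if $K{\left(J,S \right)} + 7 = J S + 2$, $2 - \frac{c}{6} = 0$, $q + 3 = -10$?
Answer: $13 \sqrt{221} \approx 193.26$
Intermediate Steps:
$q = -13$ ($q = -3 - 10 = -13$)
$c = 12$ ($c = 12 - 0 = 12 + 0 = 12$)
$K{\left(J,S \right)} = -5 + J S$ ($K{\left(J,S \right)} = -7 + \left(J S + 2\right) = -7 + \left(2 + J S\right) = -5 + J S$)
$t{\left(Q,z \right)} = -157 + z^{2}$ ($t{\left(Q,z \right)} = z^{2} - 157 = -157 + z^{2}$)
$\sqrt{t{\left(K{\left(c,q \right)},\left(-2\right) 5 \right)} + 37406} = \sqrt{\left(-157 + \left(\left(-2\right) 5\right)^{2}\right) + 37406} = \sqrt{\left(-157 + \left(-10\right)^{2}\right) + 37406} = \sqrt{\left(-157 + 100\right) + 37406} = \sqrt{-57 + 37406} = \sqrt{37349} = 13 \sqrt{221}$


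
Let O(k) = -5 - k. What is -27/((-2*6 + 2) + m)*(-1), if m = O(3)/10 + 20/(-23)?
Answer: -3105/1342 ≈ -2.3137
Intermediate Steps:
m = -192/115 (m = (-5 - 1*3)/10 + 20/(-23) = (-5 - 3)*(⅒) + 20*(-1/23) = -8*⅒ - 20/23 = -⅘ - 20/23 = -192/115 ≈ -1.6696)
-27/((-2*6 + 2) + m)*(-1) = -27/((-2*6 + 2) - 192/115)*(-1) = -27/((-12 + 2) - 192/115)*(-1) = -27/(-10 - 192/115)*(-1) = -27/(-1342/115)*(-1) = -27*(-115/1342)*(-1) = (3105/1342)*(-1) = -3105/1342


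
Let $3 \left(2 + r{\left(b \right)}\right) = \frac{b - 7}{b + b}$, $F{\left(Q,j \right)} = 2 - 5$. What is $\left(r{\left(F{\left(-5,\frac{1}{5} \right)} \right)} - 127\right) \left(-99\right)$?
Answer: $12716$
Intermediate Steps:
$F{\left(Q,j \right)} = -3$ ($F{\left(Q,j \right)} = 2 - 5 = -3$)
$r{\left(b \right)} = -2 + \frac{-7 + b}{6 b}$ ($r{\left(b \right)} = -2 + \frac{\left(b - 7\right) \frac{1}{b + b}}{3} = -2 + \frac{\left(-7 + b\right) \frac{1}{2 b}}{3} = -2 + \frac{\frac{1}{2} \frac{1}{b} \left(-7 + b\right)}{3} = -2 + \frac{-7 + b}{6 b}$)
$\left(r{\left(F{\left(-5,\frac{1}{5} \right)} \right)} - 127\right) \left(-99\right) = \left(\frac{-7 - -33}{6 \left(-3\right)} - 127\right) \left(-99\right) = \left(\frac{1}{6} \left(- \frac{1}{3}\right) \left(-7 + 33\right) - 127\right) \left(-99\right) = \left(\frac{1}{6} \left(- \frac{1}{3}\right) 26 - 127\right) \left(-99\right) = \left(- \frac{13}{9} - 127\right) \left(-99\right) = \left(- \frac{1156}{9}\right) \left(-99\right) = 12716$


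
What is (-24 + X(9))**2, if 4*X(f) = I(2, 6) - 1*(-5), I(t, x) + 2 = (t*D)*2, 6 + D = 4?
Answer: 10201/16 ≈ 637.56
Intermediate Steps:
D = -2 (D = -6 + 4 = -2)
I(t, x) = -2 - 4*t (I(t, x) = -2 + (t*(-2))*2 = -2 - 2*t*2 = -2 - 4*t)
X(f) = -5/4 (X(f) = ((-2 - 4*2) - 1*(-5))/4 = ((-2 - 8) + 5)/4 = (-10 + 5)/4 = (1/4)*(-5) = -5/4)
(-24 + X(9))**2 = (-24 - 5/4)**2 = (-101/4)**2 = 10201/16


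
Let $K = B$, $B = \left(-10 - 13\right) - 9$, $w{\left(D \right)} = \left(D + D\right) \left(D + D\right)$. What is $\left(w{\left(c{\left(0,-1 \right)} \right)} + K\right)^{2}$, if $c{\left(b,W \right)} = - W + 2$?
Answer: $16$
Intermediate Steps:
$c{\left(b,W \right)} = 2 - W$
$w{\left(D \right)} = 4 D^{2}$ ($w{\left(D \right)} = 2 D 2 D = 4 D^{2}$)
$B = -32$ ($B = -23 - 9 = -32$)
$K = -32$
$\left(w{\left(c{\left(0,-1 \right)} \right)} + K\right)^{2} = \left(4 \left(2 - -1\right)^{2} - 32\right)^{2} = \left(4 \left(2 + 1\right)^{2} - 32\right)^{2} = \left(4 \cdot 3^{2} - 32\right)^{2} = \left(4 \cdot 9 - 32\right)^{2} = \left(36 - 32\right)^{2} = 4^{2} = 16$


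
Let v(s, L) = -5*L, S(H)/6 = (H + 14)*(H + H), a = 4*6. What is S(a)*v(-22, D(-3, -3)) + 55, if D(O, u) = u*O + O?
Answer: -328265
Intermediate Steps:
a = 24
S(H) = 12*H*(14 + H) (S(H) = 6*((H + 14)*(H + H)) = 6*((14 + H)*(2*H)) = 6*(2*H*(14 + H)) = 12*H*(14 + H))
D(O, u) = O + O*u (D(O, u) = O*u + O = O + O*u)
S(a)*v(-22, D(-3, -3)) + 55 = (12*24*(14 + 24))*(-(-15)*(1 - 3)) + 55 = (12*24*38)*(-(-15)*(-2)) + 55 = 10944*(-5*6) + 55 = 10944*(-30) + 55 = -328320 + 55 = -328265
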